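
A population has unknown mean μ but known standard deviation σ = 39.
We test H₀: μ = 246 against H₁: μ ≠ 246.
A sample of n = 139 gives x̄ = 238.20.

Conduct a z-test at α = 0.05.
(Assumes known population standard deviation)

Answer: z = -2.3580, reject H₀

Derivation:
Standard error: SE = σ/√n = 39/√139 = 3.3079
z-statistic: z = (x̄ - μ₀)/SE = (238.20 - 246)/3.3079 = -2.3580
Critical value: ±1.960
p-value = 0.0184
Decision: reject H₀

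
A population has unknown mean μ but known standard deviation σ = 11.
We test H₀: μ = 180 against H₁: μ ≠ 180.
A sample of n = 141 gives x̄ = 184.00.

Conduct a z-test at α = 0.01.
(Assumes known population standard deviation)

Answer: z = 4.3178, reject H₀

Derivation:
Standard error: SE = σ/√n = 11/√141 = 0.9264
z-statistic: z = (x̄ - μ₀)/SE = (184.00 - 180)/0.9264 = 4.3178
Critical value: ±2.576
p-value < 0.0001
Decision: reject H₀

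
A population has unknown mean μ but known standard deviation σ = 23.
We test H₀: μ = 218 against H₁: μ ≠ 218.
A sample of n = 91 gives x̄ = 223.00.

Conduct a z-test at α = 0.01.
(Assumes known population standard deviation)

Answer: z = 2.0737, fail to reject H₀

Derivation:
Standard error: SE = σ/√n = 23/√91 = 2.4111
z-statistic: z = (x̄ - μ₀)/SE = (223.00 - 218)/2.4111 = 2.0737
Critical value: ±2.576
p-value = 0.0381
Decision: fail to reject H₀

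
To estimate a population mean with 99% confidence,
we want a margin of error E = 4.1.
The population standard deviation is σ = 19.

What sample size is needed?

Answer: n = 143

Derivation:
z_0.005 = 2.576
n = (z×σ/E)² = (2.576×19/4.1)²
n = 142.5054
Round up: n = 143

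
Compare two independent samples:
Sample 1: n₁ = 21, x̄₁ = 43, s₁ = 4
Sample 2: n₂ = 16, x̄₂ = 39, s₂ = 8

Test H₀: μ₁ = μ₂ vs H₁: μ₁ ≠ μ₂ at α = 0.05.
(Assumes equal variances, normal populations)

Pooled variance: s²_p = [20×4² + 15×8²]/(35) = 36.5714
s_p = 6.0474
SE = s_p×√(1/n₁ + 1/n₂) = 6.0474×√(1/21 + 1/16) = 2.0068
t = (x̄₁ - x̄₂)/SE = (43 - 39)/2.0068 = 1.9932
df = 35, t-critical = ±2.030
Decision: fail to reject H₀

Answer: t = 1.9932, fail to reject H₀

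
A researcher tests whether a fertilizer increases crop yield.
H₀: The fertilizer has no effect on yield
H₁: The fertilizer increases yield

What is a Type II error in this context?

Type I error (α): Rejecting H₀ when H₀ is true
Type II error (β): Failing to reject H₀ when H₁ is true

Answer: Failing to recommend an effective fertilizer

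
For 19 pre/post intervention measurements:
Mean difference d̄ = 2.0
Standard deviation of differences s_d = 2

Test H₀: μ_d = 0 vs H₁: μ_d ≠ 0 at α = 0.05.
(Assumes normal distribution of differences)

df = n - 1 = 18
SE = s_d/√n = 2/√19 = 0.4588
t = d̄/SE = 2.0/0.4588 = 4.3592
Critical value: t_{0.025,18} = ±2.101
p-value ≈ 0.0004
Decision: reject H₀

Answer: t = 4.3592, reject H₀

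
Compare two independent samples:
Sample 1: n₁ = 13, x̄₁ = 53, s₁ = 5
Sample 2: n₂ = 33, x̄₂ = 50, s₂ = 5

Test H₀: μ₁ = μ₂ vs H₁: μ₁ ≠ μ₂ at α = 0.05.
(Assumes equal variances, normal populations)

Answer: t = 1.8323, fail to reject H₀

Derivation:
Pooled variance: s²_p = [12×5² + 32×5²]/(44) = 25.0000
s_p = 5.0000
SE = s_p×√(1/n₁ + 1/n₂) = 5.0000×√(1/13 + 1/33) = 1.6373
t = (x̄₁ - x̄₂)/SE = (53 - 50)/1.6373 = 1.8323
df = 44, t-critical = ±2.015
Decision: fail to reject H₀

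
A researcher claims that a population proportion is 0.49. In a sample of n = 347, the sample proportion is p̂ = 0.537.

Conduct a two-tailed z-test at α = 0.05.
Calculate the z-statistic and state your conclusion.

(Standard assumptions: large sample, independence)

H₀: p = 0.49, H₁: p ≠ 0.49
Standard error: SE = √(p₀(1-p₀)/n) = √(0.49×0.51/347) = 0.026836
z-statistic: z = (p̂ - p₀)/SE = (0.537 - 0.49)/0.026836 = 1.7514
Critical value: z_0.025 = ±1.960
p-value = 0.0799
Decision: fail to reject H₀ at α = 0.05

Answer: z = 1.7514, fail to reject H₀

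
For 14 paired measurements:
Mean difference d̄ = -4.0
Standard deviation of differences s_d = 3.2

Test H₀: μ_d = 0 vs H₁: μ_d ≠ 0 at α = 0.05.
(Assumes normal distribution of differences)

df = n - 1 = 13
SE = s_d/√n = 3.2/√14 = 0.8552
t = d̄/SE = -4.0/0.8552 = -4.6773
Critical value: t_{0.025,13} = ±2.160
p-value ≈ 0.0004
Decision: reject H₀

Answer: t = -4.6773, reject H₀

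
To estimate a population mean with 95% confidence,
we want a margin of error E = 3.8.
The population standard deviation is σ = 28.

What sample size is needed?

z_0.025 = 1.960
n = (z×σ/E)² = (1.960×28/3.8)²
n = 208.5744
Round up: n = 209

Answer: n = 209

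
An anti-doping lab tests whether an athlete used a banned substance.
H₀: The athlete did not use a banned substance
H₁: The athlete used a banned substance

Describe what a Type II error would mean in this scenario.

Type I error: rejecting H₀ when it is actually true (false positive).
Type II error: failing to reject H₀ when H₁ is actually true (false negative).

Answer: Failing to detect doping in an athlete who used a banned substance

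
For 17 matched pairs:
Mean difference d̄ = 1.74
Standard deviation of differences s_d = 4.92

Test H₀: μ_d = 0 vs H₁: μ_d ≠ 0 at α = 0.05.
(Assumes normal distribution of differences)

df = n - 1 = 16
SE = s_d/√n = 4.92/√17 = 1.1933
t = d̄/SE = 1.74/1.1933 = 1.4581
Critical value: t_{0.025,16} = ±2.120
p-value ≈ 0.1642
Decision: fail to reject H₀

Answer: t = 1.4581, fail to reject H₀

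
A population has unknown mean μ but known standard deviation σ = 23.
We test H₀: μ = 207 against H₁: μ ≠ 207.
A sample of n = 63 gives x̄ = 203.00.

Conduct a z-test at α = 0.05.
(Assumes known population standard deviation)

Answer: z = -1.3804, fail to reject H₀

Derivation:
Standard error: SE = σ/√n = 23/√63 = 2.8977
z-statistic: z = (x̄ - μ₀)/SE = (203.00 - 207)/2.8977 = -1.3804
Critical value: ±1.960
p-value = 0.1675
Decision: fail to reject H₀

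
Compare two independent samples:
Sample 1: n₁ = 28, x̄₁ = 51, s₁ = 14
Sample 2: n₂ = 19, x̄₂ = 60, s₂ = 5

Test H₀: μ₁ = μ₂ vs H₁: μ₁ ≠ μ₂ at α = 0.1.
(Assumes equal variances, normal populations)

Answer: t = -2.6806, reject H₀

Derivation:
Pooled variance: s²_p = [27×14² + 18×5²]/(45) = 127.6000
s_p = 11.2960
SE = s_p×√(1/n₁ + 1/n₂) = 11.2960×√(1/28 + 1/19) = 3.3575
t = (x̄₁ - x̄₂)/SE = (51 - 60)/3.3575 = -2.6806
df = 45, t-critical = ±1.679
Decision: reject H₀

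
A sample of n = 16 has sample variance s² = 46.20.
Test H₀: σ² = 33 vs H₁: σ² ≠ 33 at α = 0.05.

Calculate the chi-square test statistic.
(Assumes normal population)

df = n - 1 = 15
χ² = (n-1)s²/σ₀² = 15×46.20/33 = 21.0000
Critical values: χ²_{0.975,15} = 6.262, χ²_{0.025,15} = 27.488
Rejection region: χ² < 6.262 or χ² > 27.488
Decision: fail to reject H₀

Answer: χ² = 21.0000, fail to reject H₀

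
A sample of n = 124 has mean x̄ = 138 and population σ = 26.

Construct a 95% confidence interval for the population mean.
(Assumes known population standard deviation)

Confidence level: 95%, α = 0.05
z_0.025 = 1.960
SE = σ/√n = 26/√124 = 2.3349
Margin of error = 1.960 × 2.3349 = 4.5764
CI: x̄ ± margin = 138 ± 4.5764
CI: (133.4236, 142.5764)

Answer: (133.4236, 142.5764)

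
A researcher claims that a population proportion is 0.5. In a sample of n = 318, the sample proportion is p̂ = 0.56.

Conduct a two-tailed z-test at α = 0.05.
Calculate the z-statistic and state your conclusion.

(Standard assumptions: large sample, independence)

H₀: p = 0.5, H₁: p ≠ 0.5
Standard error: SE = √(p₀(1-p₀)/n) = √(0.5×0.5/318) = 0.028039
z-statistic: z = (p̂ - p₀)/SE = (0.56 - 0.5)/0.028039 = 2.1399
Critical value: z_0.025 = ±1.960
p-value = 0.0324
Decision: reject H₀ at α = 0.05

Answer: z = 2.1399, reject H₀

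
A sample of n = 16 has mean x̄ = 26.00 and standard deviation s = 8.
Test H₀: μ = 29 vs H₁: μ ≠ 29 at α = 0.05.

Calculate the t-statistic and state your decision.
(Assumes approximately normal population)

Answer: t = -1.5000, fail to reject H₀

Derivation:
df = n - 1 = 15
SE = s/√n = 8/√16 = 2.0000
t = (x̄ - μ₀)/SE = (26.00 - 29)/2.0000 = -1.5000
Critical value: t_{0.025,15} = ±2.131
p-value ≈ 0.1544
Decision: fail to reject H₀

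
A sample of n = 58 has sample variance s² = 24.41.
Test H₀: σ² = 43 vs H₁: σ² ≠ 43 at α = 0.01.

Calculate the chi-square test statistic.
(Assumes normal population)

Answer: χ² = 32.3574, reject H₀

Derivation:
df = n - 1 = 57
χ² = (n-1)s²/σ₀² = 57×24.41/43 = 32.3574
Critical values: χ²_{0.995,57} = 33.248, χ²_{0.005,57} = 88.236
Rejection region: χ² < 33.248 or χ² > 88.236
Decision: reject H₀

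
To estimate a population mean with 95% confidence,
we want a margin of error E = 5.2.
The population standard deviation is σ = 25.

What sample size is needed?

z_0.025 = 1.960
n = (z×σ/E)² = (1.960×25/5.2)²
n = 88.7944
Round up: n = 89

Answer: n = 89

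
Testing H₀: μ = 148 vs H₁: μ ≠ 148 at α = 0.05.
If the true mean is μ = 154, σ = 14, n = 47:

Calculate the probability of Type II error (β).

SE = σ/√n = 14/√47 = 2.0421
Critical values: μ₀ ± z_0.025×SE = 148 ± 1.960×2.0421
Acceptance region: (143.9975, 152.0025)
Under H₁ (μ = 154): z_high = (152.0025 - 154)/2.0421 = -0.9782, z_low = (143.9975 - 154)/2.0421 = -4.8981
β = P(not reject | H₁) = Φ(-0.9782) - Φ(-4.8981) ≈ 0.1640

Answer: β ≈ 0.1640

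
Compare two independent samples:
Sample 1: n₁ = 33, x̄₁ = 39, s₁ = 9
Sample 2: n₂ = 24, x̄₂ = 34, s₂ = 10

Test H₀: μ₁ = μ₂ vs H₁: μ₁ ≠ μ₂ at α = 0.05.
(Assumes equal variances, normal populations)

Answer: t = 1.9762, fail to reject H₀

Derivation:
Pooled variance: s²_p = [32×9² + 23×10²]/(55) = 88.9455
s_p = 9.4311
SE = s_p×√(1/n₁ + 1/n₂) = 9.4311×√(1/33 + 1/24) = 2.5301
t = (x̄₁ - x̄₂)/SE = (39 - 34)/2.5301 = 1.9762
df = 55, t-critical = ±2.004
Decision: fail to reject H₀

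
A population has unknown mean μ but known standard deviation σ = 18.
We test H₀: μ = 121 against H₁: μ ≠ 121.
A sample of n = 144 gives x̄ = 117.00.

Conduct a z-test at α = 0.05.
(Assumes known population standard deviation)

Answer: z = -2.6667, reject H₀

Derivation:
Standard error: SE = σ/√n = 18/√144 = 1.5000
z-statistic: z = (x̄ - μ₀)/SE = (117.00 - 121)/1.5000 = -2.6667
Critical value: ±1.960
p-value = 0.0077
Decision: reject H₀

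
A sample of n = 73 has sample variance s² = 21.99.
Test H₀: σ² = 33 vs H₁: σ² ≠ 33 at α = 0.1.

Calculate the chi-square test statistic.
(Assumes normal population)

df = n - 1 = 72
χ² = (n-1)s²/σ₀² = 72×21.99/33 = 47.9782
Critical values: χ²_{0.95,72} = 53.462, χ²_{0.05,72} = 92.808
Rejection region: χ² < 53.462 or χ² > 92.808
Decision: reject H₀

Answer: χ² = 47.9782, reject H₀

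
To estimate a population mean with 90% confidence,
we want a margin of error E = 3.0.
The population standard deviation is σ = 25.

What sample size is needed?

z_0.05 = 1.645
n = (z×σ/E)² = (1.645×25/3.0)²
n = 187.9184
Round up: n = 188

Answer: n = 188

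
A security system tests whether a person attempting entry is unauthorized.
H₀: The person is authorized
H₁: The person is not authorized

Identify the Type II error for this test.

Answer: Granting entry to an unauthorized person

Derivation:
A Type I error (probability α) occurs when we reject a true H₀.
A Type II error (probability β) occurs when we fail to reject a false H₀.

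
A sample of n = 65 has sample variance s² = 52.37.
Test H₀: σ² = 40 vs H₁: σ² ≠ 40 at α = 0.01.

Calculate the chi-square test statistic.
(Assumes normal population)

df = n - 1 = 64
χ² = (n-1)s²/σ₀² = 64×52.37/40 = 83.7920
Critical values: χ²_{0.995,64} = 38.610, χ²_{0.005,64} = 96.878
Rejection region: χ² < 38.610 or χ² > 96.878
Decision: fail to reject H₀

Answer: χ² = 83.7920, fail to reject H₀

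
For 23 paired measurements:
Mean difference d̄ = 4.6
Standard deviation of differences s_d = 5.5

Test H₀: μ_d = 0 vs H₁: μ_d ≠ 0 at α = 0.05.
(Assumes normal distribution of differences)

df = n - 1 = 22
SE = s_d/√n = 5.5/√23 = 1.1468
t = d̄/SE = 4.6/1.1468 = 4.0112
Critical value: t_{0.025,22} = ±2.074
p-value ≈ 0.0006
Decision: reject H₀

Answer: t = 4.0112, reject H₀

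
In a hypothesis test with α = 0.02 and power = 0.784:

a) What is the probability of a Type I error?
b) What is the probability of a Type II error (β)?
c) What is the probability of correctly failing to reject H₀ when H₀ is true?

a) Type I error probability = α = 0.02
b) Power = P(reject H₀ | H₁ true) = 1 - β = 0.784, so Type II error probability = β = 1 - Power = 0.216
c) P(fail to reject H₀ | H₀ true) = 1 - α = 0.98

Answer: a) 0.02, b) 0.216, c) 0.98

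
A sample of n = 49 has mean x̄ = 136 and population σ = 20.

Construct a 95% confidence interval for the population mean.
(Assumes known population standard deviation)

Answer: (130.4001, 141.5999)

Derivation:
Confidence level: 95%, α = 0.05
z_0.025 = 1.960
SE = σ/√n = 20/√49 = 2.8571
Margin of error = 1.960 × 2.8571 = 5.5999
CI: x̄ ± margin = 136 ± 5.5999
CI: (130.4001, 141.5999)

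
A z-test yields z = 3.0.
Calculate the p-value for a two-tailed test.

Answer: p-value ≈ 0.0027

Derivation:
For z = 3.0:
p = 2×P(Z > |3.0|) = 2×(1 - Φ(3.0)) = 0.0027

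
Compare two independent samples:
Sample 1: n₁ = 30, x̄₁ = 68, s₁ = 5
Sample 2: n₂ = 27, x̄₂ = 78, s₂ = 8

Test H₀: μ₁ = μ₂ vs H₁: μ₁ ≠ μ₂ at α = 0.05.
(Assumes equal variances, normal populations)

Answer: t = -5.7198, reject H₀

Derivation:
Pooled variance: s²_p = [29×5² + 26×8²]/(55) = 43.4364
s_p = 6.5906
SE = s_p×√(1/n₁ + 1/n₂) = 6.5906×√(1/30 + 1/27) = 1.7483
t = (x̄₁ - x̄₂)/SE = (68 - 78)/1.7483 = -5.7198
df = 55, t-critical = ±2.004
Decision: reject H₀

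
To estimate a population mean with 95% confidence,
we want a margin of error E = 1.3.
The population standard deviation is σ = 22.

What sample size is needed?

Answer: n = 1101

Derivation:
z_0.025 = 1.960
n = (z×σ/E)² = (1.960×22/1.3)²
n = 1100.1979
Round up: n = 1101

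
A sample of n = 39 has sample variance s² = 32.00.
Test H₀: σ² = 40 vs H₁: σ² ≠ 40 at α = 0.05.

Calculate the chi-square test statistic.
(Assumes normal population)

df = n - 1 = 38
χ² = (n-1)s²/σ₀² = 38×32.00/40 = 30.4000
Critical values: χ²_{0.975,38} = 22.878, χ²_{0.025,38} = 56.896
Rejection region: χ² < 22.878 or χ² > 56.896
Decision: fail to reject H₀

Answer: χ² = 30.4000, fail to reject H₀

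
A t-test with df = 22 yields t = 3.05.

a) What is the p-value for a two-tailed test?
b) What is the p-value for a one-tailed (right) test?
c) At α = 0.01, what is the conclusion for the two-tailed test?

Answer: a) 0.0059, b) 0.0029, c) reject H₀

Derivation:
Using t-distribution with df = 22:
a) Two-tailed: p = 2×P(T > 3.05) = 0.0059
b) One-tailed: p = P(T > 3.05) = 0.0029
c) 0.0059 < 0.01, reject H₀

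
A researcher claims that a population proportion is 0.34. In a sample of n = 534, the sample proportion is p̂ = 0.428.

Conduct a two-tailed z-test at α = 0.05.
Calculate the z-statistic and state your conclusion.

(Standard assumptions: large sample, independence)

Answer: z = 4.2929, reject H₀

Derivation:
H₀: p = 0.34, H₁: p ≠ 0.34
Standard error: SE = √(p₀(1-p₀)/n) = √(0.34×0.66/534) = 0.020499
z-statistic: z = (p̂ - p₀)/SE = (0.428 - 0.34)/0.020499 = 4.2929
Critical value: z_0.025 = ±1.960
p-value < 0.0001
Decision: reject H₀ at α = 0.05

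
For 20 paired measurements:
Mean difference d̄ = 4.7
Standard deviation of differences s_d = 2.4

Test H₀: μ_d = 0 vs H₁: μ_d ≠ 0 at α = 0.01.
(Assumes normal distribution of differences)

df = n - 1 = 19
SE = s_d/√n = 2.4/√20 = 0.5367
t = d̄/SE = 4.7/0.5367 = 8.7572
Critical value: t_{0.005,19} = ±2.861
p-value < 0.0001
Decision: reject H₀

Answer: t = 8.7572, reject H₀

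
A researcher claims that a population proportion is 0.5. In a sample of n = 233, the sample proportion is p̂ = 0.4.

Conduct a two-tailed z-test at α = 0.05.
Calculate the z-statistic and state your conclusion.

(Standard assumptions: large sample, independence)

H₀: p = 0.5, H₁: p ≠ 0.5
Standard error: SE = √(p₀(1-p₀)/n) = √(0.5×0.5/233) = 0.032756
z-statistic: z = (p̂ - p₀)/SE = (0.4 - 0.5)/0.032756 = -3.0529
Critical value: z_0.025 = ±1.960
p-value = 0.0023
Decision: reject H₀ at α = 0.05

Answer: z = -3.0529, reject H₀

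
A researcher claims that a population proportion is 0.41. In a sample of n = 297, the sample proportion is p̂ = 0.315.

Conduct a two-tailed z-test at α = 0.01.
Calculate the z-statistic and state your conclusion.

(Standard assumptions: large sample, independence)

H₀: p = 0.41, H₁: p ≠ 0.41
Standard error: SE = √(p₀(1-p₀)/n) = √(0.41×0.59/297) = 0.028539
z-statistic: z = (p̂ - p₀)/SE = (0.315 - 0.41)/0.028539 = -3.3288
Critical value: z_0.005 = ±2.576
p-value = 0.0009
Decision: reject H₀ at α = 0.01

Answer: z = -3.3288, reject H₀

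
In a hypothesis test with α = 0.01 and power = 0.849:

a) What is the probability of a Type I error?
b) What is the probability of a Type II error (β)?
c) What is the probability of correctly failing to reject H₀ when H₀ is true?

a) Type I error probability = α = 0.01
b) Power = P(reject H₀ | H₁ true) = 1 - β = 0.849, so Type II error probability = β = 1 - Power = 0.151
c) P(fail to reject H₀ | H₀ true) = 1 - α = 0.99

Answer: a) 0.01, b) 0.151, c) 0.99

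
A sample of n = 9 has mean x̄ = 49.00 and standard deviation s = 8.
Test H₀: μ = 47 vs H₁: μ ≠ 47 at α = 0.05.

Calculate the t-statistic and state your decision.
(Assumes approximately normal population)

df = n - 1 = 8
SE = s/√n = 8/√9 = 2.6667
t = (x̄ - μ₀)/SE = (49.00 - 47)/2.6667 = 0.7500
Critical value: t_{0.025,8} = ±2.306
p-value ≈ 0.4747
Decision: fail to reject H₀

Answer: t = 0.7500, fail to reject H₀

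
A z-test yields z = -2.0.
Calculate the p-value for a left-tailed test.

For z = -2.0:
p = P(Z < -2.0) = Φ(-2.0) = 0.0228

Answer: p-value ≈ 0.0228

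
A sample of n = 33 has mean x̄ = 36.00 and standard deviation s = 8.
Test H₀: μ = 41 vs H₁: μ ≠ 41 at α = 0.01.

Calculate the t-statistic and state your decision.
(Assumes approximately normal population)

Answer: t = -3.5904, reject H₀

Derivation:
df = n - 1 = 32
SE = s/√n = 8/√33 = 1.3926
t = (x̄ - μ₀)/SE = (36.00 - 41)/1.3926 = -3.5904
Critical value: t_{0.005,32} = ±2.738
p-value ≈ 0.0011
Decision: reject H₀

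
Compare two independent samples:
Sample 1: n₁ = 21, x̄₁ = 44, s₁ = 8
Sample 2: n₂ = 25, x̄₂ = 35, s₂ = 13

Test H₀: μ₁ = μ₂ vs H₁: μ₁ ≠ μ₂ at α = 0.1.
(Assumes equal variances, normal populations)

Pooled variance: s²_p = [20×8² + 24×13²]/(44) = 121.2727
s_p = 11.0124
SE = s_p×√(1/n₁ + 1/n₂) = 11.0124×√(1/21 + 1/25) = 3.2597
t = (x̄₁ - x̄₂)/SE = (44 - 35)/3.2597 = 2.7610
df = 44, t-critical = ±1.680
Decision: reject H₀

Answer: t = 2.7610, reject H₀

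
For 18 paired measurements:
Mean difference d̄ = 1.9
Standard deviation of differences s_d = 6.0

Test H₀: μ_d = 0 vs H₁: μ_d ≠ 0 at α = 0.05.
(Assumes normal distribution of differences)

df = n - 1 = 17
SE = s_d/√n = 6.0/√18 = 1.4142
t = d̄/SE = 1.9/1.4142 = 1.3435
Critical value: t_{0.025,17} = ±2.110
p-value ≈ 0.1968
Decision: fail to reject H₀

Answer: t = 1.3435, fail to reject H₀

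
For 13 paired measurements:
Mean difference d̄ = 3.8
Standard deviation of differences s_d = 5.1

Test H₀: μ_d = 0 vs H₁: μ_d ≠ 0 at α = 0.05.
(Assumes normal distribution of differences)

df = n - 1 = 12
SE = s_d/√n = 5.1/√13 = 1.4145
t = d̄/SE = 3.8/1.4145 = 2.6865
Critical value: t_{0.025,12} = ±2.179
p-value ≈ 0.0198
Decision: reject H₀

Answer: t = 2.6865, reject H₀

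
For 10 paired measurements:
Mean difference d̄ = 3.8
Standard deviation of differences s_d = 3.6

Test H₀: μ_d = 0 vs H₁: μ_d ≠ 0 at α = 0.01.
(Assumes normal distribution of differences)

df = n - 1 = 9
SE = s_d/√n = 3.6/√10 = 1.1384
t = d̄/SE = 3.8/1.1384 = 3.3380
Critical value: t_{0.005,9} = ±3.250
p-value ≈ 0.0087
Decision: reject H₀

Answer: t = 3.3380, reject H₀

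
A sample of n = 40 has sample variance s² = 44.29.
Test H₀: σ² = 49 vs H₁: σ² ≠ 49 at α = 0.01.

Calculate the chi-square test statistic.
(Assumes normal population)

Answer: χ² = 35.2512, fail to reject H₀

Derivation:
df = n - 1 = 39
χ² = (n-1)s²/σ₀² = 39×44.29/49 = 35.2512
Critical values: χ²_{0.995,39} = 19.996, χ²_{0.005,39} = 65.476
Rejection region: χ² < 19.996 or χ² > 65.476
Decision: fail to reject H₀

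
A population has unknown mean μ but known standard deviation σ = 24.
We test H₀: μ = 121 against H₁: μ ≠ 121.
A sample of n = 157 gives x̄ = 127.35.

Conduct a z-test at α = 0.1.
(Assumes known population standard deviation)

Standard error: SE = σ/√n = 24/√157 = 1.9154
z-statistic: z = (x̄ - μ₀)/SE = (127.35 - 121)/1.9154 = 3.3152
Critical value: ±1.645
p-value = 0.0009
Decision: reject H₀

Answer: z = 3.3152, reject H₀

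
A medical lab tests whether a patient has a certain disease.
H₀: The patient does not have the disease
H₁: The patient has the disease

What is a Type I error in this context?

Answer: Diagnosing a healthy patient as having the disease (false positive)

Derivation:
Type I error: rejecting H₀ when it is actually true (false positive).
Type II error: failing to reject H₀ when H₁ is actually true (false negative).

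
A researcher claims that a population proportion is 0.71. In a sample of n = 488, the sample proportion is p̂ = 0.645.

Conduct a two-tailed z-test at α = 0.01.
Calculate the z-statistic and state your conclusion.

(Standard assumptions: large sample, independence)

Answer: z = -3.1644, reject H₀

Derivation:
H₀: p = 0.71, H₁: p ≠ 0.71
Standard error: SE = √(p₀(1-p₀)/n) = √(0.71×0.29/488) = 0.020541
z-statistic: z = (p̂ - p₀)/SE = (0.645 - 0.71)/0.020541 = -3.1644
Critical value: z_0.005 = ±2.576
p-value = 0.0016
Decision: reject H₀ at α = 0.01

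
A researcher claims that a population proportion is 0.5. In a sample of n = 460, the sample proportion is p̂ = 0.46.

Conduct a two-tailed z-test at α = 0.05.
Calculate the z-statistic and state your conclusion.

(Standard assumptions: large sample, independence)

Answer: z = -1.7158, fail to reject H₀

Derivation:
H₀: p = 0.5, H₁: p ≠ 0.5
Standard error: SE = √(p₀(1-p₀)/n) = √(0.5×0.5/460) = 0.023313
z-statistic: z = (p̂ - p₀)/SE = (0.46 - 0.5)/0.023313 = -1.7158
Critical value: z_0.025 = ±1.960
p-value = 0.0862
Decision: fail to reject H₀ at α = 0.05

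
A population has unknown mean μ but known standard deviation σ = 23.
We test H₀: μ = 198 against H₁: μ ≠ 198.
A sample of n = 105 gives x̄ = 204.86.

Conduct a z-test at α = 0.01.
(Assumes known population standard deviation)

Standard error: SE = σ/√n = 23/√105 = 2.2446
z-statistic: z = (x̄ - μ₀)/SE = (204.86 - 198)/2.2446 = 3.0562
Critical value: ±2.576
p-value = 0.0022
Decision: reject H₀

Answer: z = 3.0562, reject H₀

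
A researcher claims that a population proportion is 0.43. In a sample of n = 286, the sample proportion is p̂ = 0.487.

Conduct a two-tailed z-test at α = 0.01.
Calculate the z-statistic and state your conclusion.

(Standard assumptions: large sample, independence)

H₀: p = 0.43, H₁: p ≠ 0.43
Standard error: SE = √(p₀(1-p₀)/n) = √(0.43×0.57/286) = 0.029274
z-statistic: z = (p̂ - p₀)/SE = (0.487 - 0.43)/0.029274 = 1.9471
Critical value: z_0.005 = ±2.576
p-value = 0.0515
Decision: fail to reject H₀ at α = 0.01

Answer: z = 1.9471, fail to reject H₀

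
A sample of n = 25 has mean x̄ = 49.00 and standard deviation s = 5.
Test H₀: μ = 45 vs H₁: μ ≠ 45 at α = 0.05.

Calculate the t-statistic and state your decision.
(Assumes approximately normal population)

df = n - 1 = 24
SE = s/√n = 5/√25 = 1.0000
t = (x̄ - μ₀)/SE = (49.00 - 45)/1.0000 = 4.0000
Critical value: t_{0.025,24} = ±2.064
p-value ≈ 0.0005
Decision: reject H₀

Answer: t = 4.0000, reject H₀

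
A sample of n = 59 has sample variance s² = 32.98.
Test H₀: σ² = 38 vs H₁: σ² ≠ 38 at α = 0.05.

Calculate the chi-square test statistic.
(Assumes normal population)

df = n - 1 = 58
χ² = (n-1)s²/σ₀² = 58×32.98/38 = 50.3379
Critical values: χ²_{0.975,58} = 38.844, χ²_{0.025,58} = 80.936
Rejection region: χ² < 38.844 or χ² > 80.936
Decision: fail to reject H₀

Answer: χ² = 50.3379, fail to reject H₀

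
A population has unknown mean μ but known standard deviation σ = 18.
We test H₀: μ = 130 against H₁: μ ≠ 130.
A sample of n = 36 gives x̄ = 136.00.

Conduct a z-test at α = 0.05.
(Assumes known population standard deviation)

Answer: z = 2.0000, reject H₀

Derivation:
Standard error: SE = σ/√n = 18/√36 = 3.0000
z-statistic: z = (x̄ - μ₀)/SE = (136.00 - 130)/3.0000 = 2.0000
Critical value: ±1.960
p-value = 0.0455
Decision: reject H₀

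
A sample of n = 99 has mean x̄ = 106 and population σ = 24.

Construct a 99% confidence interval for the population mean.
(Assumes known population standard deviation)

Answer: (99.7864, 112.2136)

Derivation:
Confidence level: 99%, α = 0.01
z_0.005 = 2.576
SE = σ/√n = 24/√99 = 2.4121
Margin of error = 2.576 × 2.4121 = 6.2136
CI: x̄ ± margin = 106 ± 6.2136
CI: (99.7864, 112.2136)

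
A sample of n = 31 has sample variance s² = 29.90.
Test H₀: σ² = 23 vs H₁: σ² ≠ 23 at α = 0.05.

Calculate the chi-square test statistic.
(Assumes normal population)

Answer: χ² = 39.0000, fail to reject H₀

Derivation:
df = n - 1 = 30
χ² = (n-1)s²/σ₀² = 30×29.90/23 = 39.0000
Critical values: χ²_{0.975,30} = 16.791, χ²_{0.025,30} = 46.979
Rejection region: χ² < 16.791 or χ² > 46.979
Decision: fail to reject H₀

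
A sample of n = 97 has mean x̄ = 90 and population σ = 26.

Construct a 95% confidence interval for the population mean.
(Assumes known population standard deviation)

Answer: (84.8258, 95.1742)

Derivation:
Confidence level: 95%, α = 0.05
z_0.025 = 1.960
SE = σ/√n = 26/√97 = 2.6399
Margin of error = 1.960 × 2.6399 = 5.1742
CI: x̄ ± margin = 90 ± 5.1742
CI: (84.8258, 95.1742)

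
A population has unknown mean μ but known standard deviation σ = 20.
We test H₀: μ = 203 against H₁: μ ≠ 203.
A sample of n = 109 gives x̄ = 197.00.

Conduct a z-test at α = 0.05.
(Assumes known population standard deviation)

Standard error: SE = σ/√n = 20/√109 = 1.9157
z-statistic: z = (x̄ - μ₀)/SE = (197.00 - 203)/1.9157 = -3.1320
Critical value: ±1.960
p-value = 0.0017
Decision: reject H₀

Answer: z = -3.1320, reject H₀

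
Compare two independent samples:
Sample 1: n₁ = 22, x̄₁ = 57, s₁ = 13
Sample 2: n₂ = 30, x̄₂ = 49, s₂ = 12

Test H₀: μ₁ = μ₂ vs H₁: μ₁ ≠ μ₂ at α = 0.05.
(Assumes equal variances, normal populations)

Answer: t = 2.2930, reject H₀

Derivation:
Pooled variance: s²_p = [21×13² + 29×12²]/(50) = 154.5000
s_p = 12.4298
SE = s_p×√(1/n₁ + 1/n₂) = 12.4298×√(1/22 + 1/30) = 3.4889
t = (x̄₁ - x̄₂)/SE = (57 - 49)/3.4889 = 2.2930
df = 50, t-critical = ±2.009
Decision: reject H₀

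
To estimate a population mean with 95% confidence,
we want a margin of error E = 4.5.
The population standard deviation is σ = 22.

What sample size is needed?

z_0.025 = 1.960
n = (z×σ/E)² = (1.960×22/4.5)²
n = 91.8190
Round up: n = 92

Answer: n = 92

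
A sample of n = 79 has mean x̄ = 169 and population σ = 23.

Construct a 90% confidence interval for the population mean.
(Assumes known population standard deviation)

Confidence level: 90%, α = 0.1
z_0.05 = 1.645
SE = σ/√n = 23/√79 = 2.5877
Margin of error = 1.645 × 2.5877 = 4.2568
CI: x̄ ± margin = 169 ± 4.2568
CI: (164.7432, 173.2568)

Answer: (164.7432, 173.2568)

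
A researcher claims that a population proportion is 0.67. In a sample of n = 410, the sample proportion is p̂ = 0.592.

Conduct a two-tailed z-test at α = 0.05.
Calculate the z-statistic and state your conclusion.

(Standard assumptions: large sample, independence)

Answer: z = -3.3589, reject H₀

Derivation:
H₀: p = 0.67, H₁: p ≠ 0.67
Standard error: SE = √(p₀(1-p₀)/n) = √(0.67×0.33/410) = 0.023222
z-statistic: z = (p̂ - p₀)/SE = (0.592 - 0.67)/0.023222 = -3.3589
Critical value: z_0.025 = ±1.960
p-value = 0.0008
Decision: reject H₀ at α = 0.05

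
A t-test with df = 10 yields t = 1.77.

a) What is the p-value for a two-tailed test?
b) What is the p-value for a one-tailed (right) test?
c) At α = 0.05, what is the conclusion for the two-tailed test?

Using t-distribution with df = 10:
a) Two-tailed: p = 2×P(T > 1.77) = 0.1072
b) One-tailed: p = P(T > 1.77) = 0.0536
c) 0.1072 ≥ 0.05, fail to reject H₀

Answer: a) 0.1072, b) 0.0536, c) fail to reject H₀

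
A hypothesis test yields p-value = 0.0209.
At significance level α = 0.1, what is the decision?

Answer: reject H₀

Derivation:
Compare p-value to α:
0.0209 < 0.1
Decision: reject H₀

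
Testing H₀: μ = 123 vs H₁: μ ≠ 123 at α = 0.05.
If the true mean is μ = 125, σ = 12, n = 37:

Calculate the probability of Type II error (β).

Answer: β ≈ 0.8265

Derivation:
SE = σ/√n = 12/√37 = 1.9728
Critical values: μ₀ ± z_0.025×SE = 123 ± 1.960×1.9728
Acceptance region: (119.1333, 126.8667)
Under H₁ (μ = 125): z_high = (126.8667 - 125)/1.9728 = 0.9462, z_low = (119.1333 - 125)/1.9728 = -2.9738
β = P(not reject | H₁) = Φ(0.9462) - Φ(-2.9738) ≈ 0.8265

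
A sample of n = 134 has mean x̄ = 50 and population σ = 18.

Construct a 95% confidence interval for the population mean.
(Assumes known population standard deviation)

Confidence level: 95%, α = 0.05
z_0.025 = 1.960
SE = σ/√n = 18/√134 = 1.5550
Margin of error = 1.960 × 1.5550 = 3.0478
CI: x̄ ± margin = 50 ± 3.0478
CI: (46.9522, 53.0478)

Answer: (46.9522, 53.0478)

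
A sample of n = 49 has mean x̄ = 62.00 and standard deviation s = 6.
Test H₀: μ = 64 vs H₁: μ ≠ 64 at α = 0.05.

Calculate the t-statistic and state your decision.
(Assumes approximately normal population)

Answer: t = -2.3335, reject H₀

Derivation:
df = n - 1 = 48
SE = s/√n = 6/√49 = 0.8571
t = (x̄ - μ₀)/SE = (62.00 - 64)/0.8571 = -2.3335
Critical value: t_{0.025,48} = ±2.011
p-value ≈ 0.0239
Decision: reject H₀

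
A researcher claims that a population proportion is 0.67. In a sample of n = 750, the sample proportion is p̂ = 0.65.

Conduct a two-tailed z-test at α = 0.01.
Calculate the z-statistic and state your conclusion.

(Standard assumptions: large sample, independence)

Answer: z = -1.1648, fail to reject H₀

Derivation:
H₀: p = 0.67, H₁: p ≠ 0.67
Standard error: SE = √(p₀(1-p₀)/n) = √(0.67×0.33/750) = 0.017170
z-statistic: z = (p̂ - p₀)/SE = (0.65 - 0.67)/0.017170 = -1.1648
Critical value: z_0.005 = ±2.576
p-value = 0.2441
Decision: fail to reject H₀ at α = 0.01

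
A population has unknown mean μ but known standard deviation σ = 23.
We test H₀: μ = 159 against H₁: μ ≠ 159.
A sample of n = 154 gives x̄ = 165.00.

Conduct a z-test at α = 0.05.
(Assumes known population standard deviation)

Answer: z = 3.2373, reject H₀

Derivation:
Standard error: SE = σ/√n = 23/√154 = 1.8534
z-statistic: z = (x̄ - μ₀)/SE = (165.00 - 159)/1.8534 = 3.2373
Critical value: ±1.960
p-value = 0.0012
Decision: reject H₀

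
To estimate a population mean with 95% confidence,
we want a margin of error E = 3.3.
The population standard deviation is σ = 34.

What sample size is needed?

z_0.025 = 1.960
n = (z×σ/E)² = (1.960×34/3.3)²
n = 407.7952
Round up: n = 408

Answer: n = 408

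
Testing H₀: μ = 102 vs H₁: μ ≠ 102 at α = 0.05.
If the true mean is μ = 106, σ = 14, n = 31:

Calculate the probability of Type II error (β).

Answer: β ≈ 0.6438

Derivation:
SE = σ/√n = 14/√31 = 2.5145
Critical values: μ₀ ± z_0.025×SE = 102 ± 1.960×2.5145
Acceptance region: (97.0716, 106.9284)
Under H₁ (μ = 106): z_high = (106.9284 - 106)/2.5145 = 0.3692, z_low = (97.0716 - 106)/2.5145 = -3.5508
β = P(not reject | H₁) = Φ(0.3692) - Φ(-3.5508) ≈ 0.6438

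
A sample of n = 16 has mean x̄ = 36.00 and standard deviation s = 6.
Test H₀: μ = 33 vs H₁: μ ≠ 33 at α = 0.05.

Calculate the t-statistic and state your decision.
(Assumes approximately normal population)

Answer: t = 2.0000, fail to reject H₀

Derivation:
df = n - 1 = 15
SE = s/√n = 6/√16 = 1.5000
t = (x̄ - μ₀)/SE = (36.00 - 33)/1.5000 = 2.0000
Critical value: t_{0.025,15} = ±2.131
p-value ≈ 0.0639
Decision: fail to reject H₀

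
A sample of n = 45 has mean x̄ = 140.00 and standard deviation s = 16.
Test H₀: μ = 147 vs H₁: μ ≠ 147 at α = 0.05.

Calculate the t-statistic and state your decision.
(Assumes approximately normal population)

df = n - 1 = 44
SE = s/√n = 16/√45 = 2.3851
t = (x̄ - μ₀)/SE = (140.00 - 147)/2.3851 = -2.9349
Critical value: t_{0.025,44} = ±2.015
p-value ≈ 0.0053
Decision: reject H₀

Answer: t = -2.9349, reject H₀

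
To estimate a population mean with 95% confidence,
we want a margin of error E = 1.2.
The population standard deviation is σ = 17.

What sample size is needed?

z_0.025 = 1.960
n = (z×σ/E)² = (1.960×17/1.2)²
n = 770.9878
Round up: n = 771

Answer: n = 771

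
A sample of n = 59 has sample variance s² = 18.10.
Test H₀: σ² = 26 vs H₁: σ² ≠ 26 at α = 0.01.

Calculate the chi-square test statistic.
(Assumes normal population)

df = n - 1 = 58
χ² = (n-1)s²/σ₀² = 58×18.10/26 = 40.3769
Critical values: χ²_{0.995,58} = 34.008, χ²_{0.005,58} = 89.477
Rejection region: χ² < 34.008 or χ² > 89.477
Decision: fail to reject H₀

Answer: χ² = 40.3769, fail to reject H₀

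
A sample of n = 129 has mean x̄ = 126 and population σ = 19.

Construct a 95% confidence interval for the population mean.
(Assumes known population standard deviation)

Confidence level: 95%, α = 0.05
z_0.025 = 1.960
SE = σ/√n = 19/√129 = 1.6729
Margin of error = 1.960 × 1.6729 = 3.2789
CI: x̄ ± margin = 126 ± 3.2789
CI: (122.7211, 129.2789)

Answer: (122.7211, 129.2789)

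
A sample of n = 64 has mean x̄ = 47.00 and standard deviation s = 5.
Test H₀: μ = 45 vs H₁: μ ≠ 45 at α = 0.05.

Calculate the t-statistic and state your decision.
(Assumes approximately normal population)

Answer: t = 3.2000, reject H₀

Derivation:
df = n - 1 = 63
SE = s/√n = 5/√64 = 0.6250
t = (x̄ - μ₀)/SE = (47.00 - 45)/0.6250 = 3.2000
Critical value: t_{0.025,63} = ±1.998
p-value ≈ 0.0022
Decision: reject H₀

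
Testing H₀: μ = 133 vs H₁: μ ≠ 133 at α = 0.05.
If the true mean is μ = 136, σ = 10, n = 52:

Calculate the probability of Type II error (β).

Answer: β ≈ 0.4194

Derivation:
SE = σ/√n = 10/√52 = 1.3868
Critical values: μ₀ ± z_0.025×SE = 133 ± 1.960×1.3868
Acceptance region: (130.2819, 135.7181)
Under H₁ (μ = 136): z_high = (135.7181 - 136)/1.3868 = -0.2033, z_low = (130.2819 - 136)/1.3868 = -4.1232
β = P(not reject | H₁) = Φ(-0.2033) - Φ(-4.1232) ≈ 0.4194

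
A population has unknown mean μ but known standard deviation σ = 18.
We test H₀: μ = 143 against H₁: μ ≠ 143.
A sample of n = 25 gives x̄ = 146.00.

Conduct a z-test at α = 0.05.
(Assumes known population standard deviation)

Answer: z = 0.8333, fail to reject H₀

Derivation:
Standard error: SE = σ/√n = 18/√25 = 3.6000
z-statistic: z = (x̄ - μ₀)/SE = (146.00 - 143)/3.6000 = 0.8333
Critical value: ±1.960
p-value = 0.4047
Decision: fail to reject H₀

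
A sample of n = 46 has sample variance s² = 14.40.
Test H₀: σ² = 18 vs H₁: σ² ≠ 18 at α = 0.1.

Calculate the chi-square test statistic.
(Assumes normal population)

df = n - 1 = 45
χ² = (n-1)s²/σ₀² = 45×14.40/18 = 36.0000
Critical values: χ²_{0.95,45} = 30.612, χ²_{0.05,45} = 61.656
Rejection region: χ² < 30.612 or χ² > 61.656
Decision: fail to reject H₀

Answer: χ² = 36.0000, fail to reject H₀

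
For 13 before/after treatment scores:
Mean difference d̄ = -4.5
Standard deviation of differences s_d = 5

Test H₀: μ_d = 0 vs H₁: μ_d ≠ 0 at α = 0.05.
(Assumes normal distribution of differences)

df = n - 1 = 12
SE = s_d/√n = 5/√13 = 1.3868
t = d̄/SE = -4.5/1.3868 = -3.2449
Critical value: t_{0.025,12} = ±2.179
p-value ≈ 0.0070
Decision: reject H₀

Answer: t = -3.2449, reject H₀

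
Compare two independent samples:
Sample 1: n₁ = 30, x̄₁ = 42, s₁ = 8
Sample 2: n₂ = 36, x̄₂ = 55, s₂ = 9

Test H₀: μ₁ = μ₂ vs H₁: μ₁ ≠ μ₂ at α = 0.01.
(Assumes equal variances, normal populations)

Answer: t = -6.1425, reject H₀

Derivation:
Pooled variance: s²_p = [29×8² + 35×9²]/(64) = 73.2969
s_p = 8.5614
SE = s_p×√(1/n₁ + 1/n₂) = 8.5614×√(1/30 + 1/36) = 2.1164
t = (x̄₁ - x̄₂)/SE = (42 - 55)/2.1164 = -6.1425
df = 64, t-critical = ±2.655
Decision: reject H₀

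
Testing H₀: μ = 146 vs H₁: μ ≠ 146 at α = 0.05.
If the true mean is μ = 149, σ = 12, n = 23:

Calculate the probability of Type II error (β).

Answer: β ≈ 0.7759

Derivation:
SE = σ/√n = 12/√23 = 2.5022
Critical values: μ₀ ± z_0.025×SE = 146 ± 1.960×2.5022
Acceptance region: (141.0957, 150.9043)
Under H₁ (μ = 149): z_high = (150.9043 - 149)/2.5022 = 0.7611, z_low = (141.0957 - 149)/2.5022 = -3.1589
β = P(not reject | H₁) = Φ(0.7611) - Φ(-3.1589) ≈ 0.7759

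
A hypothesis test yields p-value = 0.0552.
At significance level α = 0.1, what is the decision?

Compare p-value to α:
0.0552 < 0.1
Decision: reject H₀

Answer: reject H₀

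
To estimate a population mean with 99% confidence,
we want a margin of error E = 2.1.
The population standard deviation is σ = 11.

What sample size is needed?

z_0.005 = 2.576
n = (z×σ/E)² = (2.576×11/2.1)²
n = 182.0700
Round up: n = 183

Answer: n = 183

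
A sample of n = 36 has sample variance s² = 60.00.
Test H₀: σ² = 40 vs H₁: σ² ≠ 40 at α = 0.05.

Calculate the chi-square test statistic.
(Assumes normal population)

Answer: χ² = 52.5000, fail to reject H₀

Derivation:
df = n - 1 = 35
χ² = (n-1)s²/σ₀² = 35×60.00/40 = 52.5000
Critical values: χ²_{0.975,35} = 20.569, χ²_{0.025,35} = 53.203
Rejection region: χ² < 20.569 or χ² > 53.203
Decision: fail to reject H₀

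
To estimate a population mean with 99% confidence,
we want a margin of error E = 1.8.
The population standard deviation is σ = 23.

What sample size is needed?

z_0.005 = 2.576
n = (z×σ/E)² = (2.576×23/1.8)²
n = 1083.4338
Round up: n = 1084

Answer: n = 1084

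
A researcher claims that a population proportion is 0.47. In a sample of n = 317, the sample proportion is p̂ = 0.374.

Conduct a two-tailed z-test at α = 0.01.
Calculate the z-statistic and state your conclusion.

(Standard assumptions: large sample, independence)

Answer: z = -3.4247, reject H₀

Derivation:
H₀: p = 0.47, H₁: p ≠ 0.47
Standard error: SE = √(p₀(1-p₀)/n) = √(0.47×0.53/317) = 0.028032
z-statistic: z = (p̂ - p₀)/SE = (0.374 - 0.47)/0.028032 = -3.4247
Critical value: z_0.005 = ±2.576
p-value = 0.0006
Decision: reject H₀ at α = 0.01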